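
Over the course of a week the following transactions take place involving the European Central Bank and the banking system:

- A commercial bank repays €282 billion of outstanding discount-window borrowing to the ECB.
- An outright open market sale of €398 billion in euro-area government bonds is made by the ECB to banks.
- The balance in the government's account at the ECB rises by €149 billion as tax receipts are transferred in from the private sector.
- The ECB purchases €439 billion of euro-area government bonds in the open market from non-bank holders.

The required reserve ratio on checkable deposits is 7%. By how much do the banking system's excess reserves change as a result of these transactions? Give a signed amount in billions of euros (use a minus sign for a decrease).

Discount-window repayment €282 billion: reserves −€282B, deposits 0.
OMO sale (to banks) €398 billion: reserves −€398B, deposits 0.
Government account inflow €149 billion: reserves −€149B, deposits −€149B.
Asset purchase (from non-banks) €439 billion: reserves +€439B, deposits +€439B.
Totals: Δreserves = −€390B, Δdeposits = +€290B.
Δrequired reserves = 7% × +€290B = +€20.3B.
Δexcess reserves = Δreserves − Δrequired = −€390B − (+€20.3B) = -€410.3 billion.

-€410.3 billion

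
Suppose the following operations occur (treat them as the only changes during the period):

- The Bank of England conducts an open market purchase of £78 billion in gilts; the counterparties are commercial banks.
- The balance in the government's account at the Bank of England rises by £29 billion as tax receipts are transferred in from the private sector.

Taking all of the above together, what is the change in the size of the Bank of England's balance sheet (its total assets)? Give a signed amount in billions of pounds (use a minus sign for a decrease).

Bank of England balance sheet:
  Assets:      Securities +£78B
  Liabilities: Bank reserves +£49B, Government deposits +£29B
Commercial banking system:
  Assets:      Reserves at CB +£49B, Securities −£78B
  Liabilities: Checkable deposits −£29B
Change in total Bank of England assets = +£78 billion.

+£78 billion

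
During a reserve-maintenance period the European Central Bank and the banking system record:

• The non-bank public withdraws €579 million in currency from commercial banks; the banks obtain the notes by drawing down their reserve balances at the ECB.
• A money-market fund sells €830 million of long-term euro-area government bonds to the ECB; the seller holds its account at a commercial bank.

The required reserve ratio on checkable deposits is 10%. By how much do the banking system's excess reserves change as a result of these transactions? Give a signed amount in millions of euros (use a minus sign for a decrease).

Currency withdrawal €579 million: reserves −€579M, deposits −€579M.
Asset purchase (from non-banks) €830 million: reserves +€830M, deposits +€830M.
Totals: Δreserves = +€251M, Δdeposits = +€251M.
Δrequired reserves = 10% × +€251M = +€25.1M.
Δexcess reserves = Δreserves − Δrequired = +€251M − (+€25.1M) = +€225.9 million.

+€225.9 million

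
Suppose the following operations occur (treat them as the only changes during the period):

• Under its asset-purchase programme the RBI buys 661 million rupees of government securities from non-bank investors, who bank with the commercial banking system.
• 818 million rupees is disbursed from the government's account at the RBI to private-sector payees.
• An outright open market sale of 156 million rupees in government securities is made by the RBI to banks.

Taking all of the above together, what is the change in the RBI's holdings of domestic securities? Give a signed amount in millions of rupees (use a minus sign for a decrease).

Asset purchase (from non-banks) 661 million rupees: securities added to the RBI's portfolio → +661M.
Government spending 818 million rupees: the RBI's securities portfolio is untouched → 0.
OMO sale (to banks) 156 million rupees: securities removed from the RBI's portfolio → −156M.
Net: 661 + 0 − 156 = +505 million.

+505 million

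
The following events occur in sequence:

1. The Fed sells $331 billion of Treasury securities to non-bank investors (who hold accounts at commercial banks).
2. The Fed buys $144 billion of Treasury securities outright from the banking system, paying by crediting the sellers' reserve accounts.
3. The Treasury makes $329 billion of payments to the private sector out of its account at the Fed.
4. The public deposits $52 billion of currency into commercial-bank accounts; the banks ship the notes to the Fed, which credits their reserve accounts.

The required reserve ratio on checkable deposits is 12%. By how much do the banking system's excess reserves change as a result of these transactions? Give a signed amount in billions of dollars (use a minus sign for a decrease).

+$188 billion

Asset sale (to non-banks) $331 billion: reserves −$331B, deposits −$331B.
OMO purchase (from banks) $144 billion: reserves +$144B, deposits 0.
Government spending $329 billion: reserves +$329B, deposits +$329B.
Currency deposit $52 billion: reserves +$52B, deposits +$52B.
Totals: Δreserves = +$194B, Δdeposits = +$50B.
Δrequired reserves = 12% × +$50B = +$6B.
Δexcess reserves = Δreserves − Δrequired = +$194B − (+$6B) = +$188 billion.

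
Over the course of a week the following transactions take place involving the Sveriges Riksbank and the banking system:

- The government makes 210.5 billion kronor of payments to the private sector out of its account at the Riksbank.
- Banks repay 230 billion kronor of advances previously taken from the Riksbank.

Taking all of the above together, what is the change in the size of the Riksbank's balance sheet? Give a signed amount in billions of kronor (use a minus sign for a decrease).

-230 billion

Government spending 210.5 billion kronor: only the composition of liabilities changes → 0.
Discount-window repayment 230 billion kronor: a Riksbank asset is shed → −230B.
Net: 0 − 230 = -230 billion.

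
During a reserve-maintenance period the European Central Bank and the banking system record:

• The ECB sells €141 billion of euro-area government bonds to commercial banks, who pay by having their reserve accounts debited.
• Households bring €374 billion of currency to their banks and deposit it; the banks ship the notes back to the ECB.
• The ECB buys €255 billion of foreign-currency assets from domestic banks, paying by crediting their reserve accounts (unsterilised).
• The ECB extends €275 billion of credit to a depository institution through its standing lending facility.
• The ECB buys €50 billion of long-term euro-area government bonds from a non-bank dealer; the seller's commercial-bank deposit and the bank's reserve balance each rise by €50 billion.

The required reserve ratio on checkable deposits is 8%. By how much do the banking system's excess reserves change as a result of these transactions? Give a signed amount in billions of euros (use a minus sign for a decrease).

OMO sale (to banks) €141 billion: reserves −€141B, deposits 0.
Currency deposit €374 billion: reserves +€374B, deposits +€374B.
FX purchase €255 billion: reserves +€255B, deposits 0.
Discount-window loan €275 billion: reserves +€275B, deposits 0.
Asset purchase (from non-banks) €50 billion: reserves +€50B, deposits +€50B.
Totals: Δreserves = +€813B, Δdeposits = +€424B.
Δrequired reserves = 8% × +€424B = +€33.92B.
Δexcess reserves = Δreserves − Δrequired = +€813B − (+€33.92B) = +€779.08 billion.

+€779.08 billion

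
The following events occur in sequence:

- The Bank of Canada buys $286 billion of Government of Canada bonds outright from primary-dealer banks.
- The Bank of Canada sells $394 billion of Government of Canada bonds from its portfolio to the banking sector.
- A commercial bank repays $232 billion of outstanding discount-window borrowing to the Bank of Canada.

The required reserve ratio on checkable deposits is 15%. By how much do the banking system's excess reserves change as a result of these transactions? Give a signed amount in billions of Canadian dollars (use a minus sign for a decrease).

OMO purchase (from banks) $286 billion: reserves +$286B, deposits 0.
OMO sale (to banks) $394 billion: reserves −$394B, deposits 0.
Discount-window repayment $232 billion: reserves −$232B, deposits 0.
Totals: Δreserves = −$340B, Δdeposits = 0.
Δrequired reserves = 15% × 0 = 0.
Δexcess reserves = Δreserves − Δrequired = −$340B − (0) = -$340 billion.

-$340 billion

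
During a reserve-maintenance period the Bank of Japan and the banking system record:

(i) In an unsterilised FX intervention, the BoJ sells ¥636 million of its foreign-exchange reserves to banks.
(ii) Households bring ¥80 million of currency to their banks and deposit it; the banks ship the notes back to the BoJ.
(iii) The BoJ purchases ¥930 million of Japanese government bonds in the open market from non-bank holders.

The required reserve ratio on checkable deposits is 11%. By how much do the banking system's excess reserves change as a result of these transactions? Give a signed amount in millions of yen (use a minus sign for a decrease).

+¥262.9 million

FX sale ¥636 million: reserves −¥636M, deposits 0.
Currency deposit ¥80 million: reserves +¥80M, deposits +¥80M.
Asset purchase (from non-banks) ¥930 million: reserves +¥930M, deposits +¥930M.
Totals: Δreserves = +¥374M, Δdeposits = +¥1010M.
Δrequired reserves = 11% × +¥1010M = +¥111.1M.
Δexcess reserves = Δreserves − Δrequired = +¥374M − (+¥111.1M) = +¥262.9 million.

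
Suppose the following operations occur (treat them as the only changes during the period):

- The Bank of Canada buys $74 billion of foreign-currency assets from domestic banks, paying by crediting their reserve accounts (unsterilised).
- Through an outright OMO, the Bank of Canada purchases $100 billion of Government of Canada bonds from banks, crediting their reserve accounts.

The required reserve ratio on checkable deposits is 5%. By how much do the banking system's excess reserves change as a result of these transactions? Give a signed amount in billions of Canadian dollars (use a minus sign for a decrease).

FX purchase $74 billion: reserves +$74B, deposits 0.
OMO purchase (from banks) $100 billion: reserves +$100B, deposits 0.
Totals: Δreserves = +$174B, Δdeposits = 0.
Δrequired reserves = 5% × 0 = 0.
Δexcess reserves = Δreserves − Δrequired = +$174B − (0) = +$174 billion.

+$174 billion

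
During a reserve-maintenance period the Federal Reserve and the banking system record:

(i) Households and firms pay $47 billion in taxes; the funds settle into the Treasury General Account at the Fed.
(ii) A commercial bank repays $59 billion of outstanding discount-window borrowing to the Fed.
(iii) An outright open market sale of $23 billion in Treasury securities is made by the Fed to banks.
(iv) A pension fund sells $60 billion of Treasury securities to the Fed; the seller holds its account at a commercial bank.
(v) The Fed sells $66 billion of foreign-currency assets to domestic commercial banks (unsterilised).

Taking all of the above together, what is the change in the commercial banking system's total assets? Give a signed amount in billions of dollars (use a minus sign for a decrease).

Government account inflow $47 billion: bank balance sheets shrink → −$47B.
Discount-window repayment $59 billion: bank balance sheets shrink → −$59B.
OMO sale (to banks) $23 billion: just an asset swap on bank balance sheets → 0.
Asset purchase (from non-banks) $60 billion: bank balance sheets expand → +$60B.
FX sale $66 billion: just an asset swap on bank balance sheets → 0.
Net: −47 − 59 + 0 + 60 + 0 = -$46 billion.

-$46 billion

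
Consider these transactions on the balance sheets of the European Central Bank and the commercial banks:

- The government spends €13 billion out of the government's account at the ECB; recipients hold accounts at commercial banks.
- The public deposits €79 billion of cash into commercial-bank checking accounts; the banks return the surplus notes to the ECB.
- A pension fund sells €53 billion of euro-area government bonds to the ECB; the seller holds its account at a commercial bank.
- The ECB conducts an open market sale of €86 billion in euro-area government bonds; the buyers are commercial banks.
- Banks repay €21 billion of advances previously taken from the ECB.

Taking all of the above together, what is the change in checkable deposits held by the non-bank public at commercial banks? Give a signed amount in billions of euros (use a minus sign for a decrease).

ECB balance sheet:
  Assets:      Securities −€33B, Loans to banks −€21B
  Liabilities: Bank reserves +€38B, Currency in circulation −€79B, Government deposits −€13B
Commercial banking system:
  Assets:      Reserves at CB +€38B, Securities +€86B
  Liabilities: Checkable deposits +€145B, Borrowings from CB −€21B
So the change in checkable deposits held by the non-bank public at commercial banks is +€145 billion.

+€145 billion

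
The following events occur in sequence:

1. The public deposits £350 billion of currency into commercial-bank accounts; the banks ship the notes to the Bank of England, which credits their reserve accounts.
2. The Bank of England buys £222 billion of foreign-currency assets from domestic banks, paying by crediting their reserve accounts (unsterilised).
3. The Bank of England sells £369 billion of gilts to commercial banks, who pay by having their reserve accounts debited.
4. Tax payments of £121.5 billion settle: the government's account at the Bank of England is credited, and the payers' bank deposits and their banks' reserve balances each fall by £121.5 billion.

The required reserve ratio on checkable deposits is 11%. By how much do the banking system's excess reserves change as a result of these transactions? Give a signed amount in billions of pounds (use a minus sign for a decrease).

+£56.365 billion

Currency deposit £350 billion: reserves +£350B, deposits +£350B.
FX purchase £222 billion: reserves +£222B, deposits 0.
OMO sale (to banks) £369 billion: reserves −£369B, deposits 0.
Government account inflow £121.5 billion: reserves −£121.5B, deposits −£121.5B.
Totals: Δreserves = +£81.5B, Δdeposits = +£228.5B.
Δrequired reserves = 11% × +£228.5B = +£25.135B.
Δexcess reserves = Δreserves − Δrequired = +£81.5B − (+£25.135B) = +£56.365 billion.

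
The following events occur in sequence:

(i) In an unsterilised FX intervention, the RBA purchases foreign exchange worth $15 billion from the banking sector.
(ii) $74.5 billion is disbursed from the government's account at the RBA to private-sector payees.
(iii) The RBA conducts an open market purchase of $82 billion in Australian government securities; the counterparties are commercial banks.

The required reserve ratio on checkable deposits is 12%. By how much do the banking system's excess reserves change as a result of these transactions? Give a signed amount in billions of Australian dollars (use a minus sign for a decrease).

+$162.56 billion

FX purchase $15 billion: reserves +$15B, deposits 0.
Government spending $74.5 billion: reserves +$74.5B, deposits +$74.5B.
OMO purchase (from banks) $82 billion: reserves +$82B, deposits 0.
Totals: Δreserves = +$171.5B, Δdeposits = +$74.5B.
Δrequired reserves = 12% × +$74.5B = +$8.94B.
Δexcess reserves = Δreserves − Δrequired = +$171.5B − (+$8.94B) = +$162.56 billion.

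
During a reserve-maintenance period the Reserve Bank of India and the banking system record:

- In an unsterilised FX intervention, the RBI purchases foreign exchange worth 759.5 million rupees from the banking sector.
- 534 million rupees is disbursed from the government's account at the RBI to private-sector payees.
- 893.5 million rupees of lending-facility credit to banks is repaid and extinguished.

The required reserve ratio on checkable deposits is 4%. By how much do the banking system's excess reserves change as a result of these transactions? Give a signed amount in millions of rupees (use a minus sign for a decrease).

+378.64 million

FX purchase 759.5 million rupees: reserves +759.5M, deposits 0.
Government spending 534 million rupees: reserves +534M, deposits +534M.
Discount-window repayment 893.5 million rupees: reserves −893.5M, deposits 0.
Totals: Δreserves = +400M, Δdeposits = +534M.
Δrequired reserves = 4% × +534M = +21.36M.
Δexcess reserves = Δreserves − Δrequired = +400M − (+21.36M) = +378.64 million.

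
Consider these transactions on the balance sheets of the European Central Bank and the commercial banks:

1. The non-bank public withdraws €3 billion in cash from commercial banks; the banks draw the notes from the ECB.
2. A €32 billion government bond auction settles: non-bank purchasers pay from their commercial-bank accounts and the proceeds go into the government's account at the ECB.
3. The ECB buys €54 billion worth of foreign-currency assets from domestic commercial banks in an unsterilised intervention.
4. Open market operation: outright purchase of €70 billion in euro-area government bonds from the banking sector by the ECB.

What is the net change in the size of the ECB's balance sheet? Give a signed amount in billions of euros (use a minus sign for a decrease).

+€124 billion

Currency withdrawal €3 billion: only the composition of liabilities changes → 0.
Government account inflow €32 billion: only the composition of liabilities changes → 0.
FX purchase €54 billion: an ECB asset is acquired → +€54B.
OMO purchase (from banks) €70 billion: an ECB asset is acquired → +€70B.
Net: 0 + 0 + 54 + 70 = +€124 billion.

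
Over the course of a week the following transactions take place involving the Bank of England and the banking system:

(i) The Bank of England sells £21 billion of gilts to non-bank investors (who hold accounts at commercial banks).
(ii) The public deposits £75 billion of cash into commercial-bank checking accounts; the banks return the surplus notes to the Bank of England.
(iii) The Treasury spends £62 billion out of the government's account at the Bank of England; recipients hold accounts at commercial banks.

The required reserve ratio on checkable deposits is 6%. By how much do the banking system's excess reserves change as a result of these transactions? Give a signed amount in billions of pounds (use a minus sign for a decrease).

+£109.04 billion

Asset sale (to non-banks) £21 billion: reserves −£21B, deposits −£21B.
Currency deposit £75 billion: reserves +£75B, deposits +£75B.
Government spending £62 billion: reserves +£62B, deposits +£62B.
Totals: Δreserves = +£116B, Δdeposits = +£116B.
Δrequired reserves = 6% × +£116B = +£6.96B.
Δexcess reserves = Δreserves − Δrequired = +£116B − (+£6.96B) = +£109.04 billion.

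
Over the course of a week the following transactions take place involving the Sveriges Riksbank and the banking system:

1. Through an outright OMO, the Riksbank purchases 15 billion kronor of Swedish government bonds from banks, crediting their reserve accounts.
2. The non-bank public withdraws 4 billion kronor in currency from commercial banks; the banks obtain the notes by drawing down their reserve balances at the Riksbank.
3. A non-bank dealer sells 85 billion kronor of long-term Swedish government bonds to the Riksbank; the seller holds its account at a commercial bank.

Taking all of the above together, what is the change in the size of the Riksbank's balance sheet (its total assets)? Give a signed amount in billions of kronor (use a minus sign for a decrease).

+100 billion

OMO purchase (from banks) 15 billion kronor: a Riksbank asset is acquired → +15B.
Currency withdrawal 4 billion kronor: only the composition of liabilities changes → 0.
Asset purchase (from non-banks) 85 billion kronor: a Riksbank asset is acquired → +85B.
Net: 15 + 0 + 85 = +100 billion.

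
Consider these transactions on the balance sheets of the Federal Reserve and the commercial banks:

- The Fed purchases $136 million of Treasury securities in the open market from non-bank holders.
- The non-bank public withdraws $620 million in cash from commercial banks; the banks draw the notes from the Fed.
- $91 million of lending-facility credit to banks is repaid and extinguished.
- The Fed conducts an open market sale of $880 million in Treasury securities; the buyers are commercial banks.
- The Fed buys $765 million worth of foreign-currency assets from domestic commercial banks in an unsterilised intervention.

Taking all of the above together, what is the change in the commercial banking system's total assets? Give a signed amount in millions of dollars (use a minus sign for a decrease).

Asset purchase (from non-banks) $136 million: bank balance sheets expand → +$136M.
Currency withdrawal $620 million: bank balance sheets shrink → −$620M.
Discount-window repayment $91 million: bank balance sheets shrink → −$91M.
OMO sale (to banks) $880 million: just an asset swap on bank balance sheets → 0.
FX purchase $765 million: just an asset swap on bank balance sheets → 0.
Net: 136 − 620 − 91 + 0 + 0 = -$575 million.

-$575 million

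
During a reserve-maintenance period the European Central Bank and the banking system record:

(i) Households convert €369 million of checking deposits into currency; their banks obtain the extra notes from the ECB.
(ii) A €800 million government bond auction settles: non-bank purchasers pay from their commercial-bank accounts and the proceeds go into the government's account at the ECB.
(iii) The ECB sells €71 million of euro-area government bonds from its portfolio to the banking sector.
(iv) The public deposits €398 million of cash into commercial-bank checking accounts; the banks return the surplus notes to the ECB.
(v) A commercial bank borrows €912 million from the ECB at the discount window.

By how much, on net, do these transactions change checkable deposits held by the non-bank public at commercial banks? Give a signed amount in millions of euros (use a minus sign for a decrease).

Currency withdrawal €369 million: non-bank counterparties' bank balances fall → −€369M.
Government account inflow €800 million: non-bank counterparties' bank balances fall → −€800M.
OMO sale (to banks) €71 million: the counterparty is a bank, so public deposits are unchanged → 0.
Currency deposit €398 million: non-bank counterparties' bank balances rise → +€398M.
Discount-window loan €912 million: the counterparty is a bank, so public deposits are unchanged → 0.
Net: −369 − 800 + 0 + 398 + 0 = -€771 million.

-€771 million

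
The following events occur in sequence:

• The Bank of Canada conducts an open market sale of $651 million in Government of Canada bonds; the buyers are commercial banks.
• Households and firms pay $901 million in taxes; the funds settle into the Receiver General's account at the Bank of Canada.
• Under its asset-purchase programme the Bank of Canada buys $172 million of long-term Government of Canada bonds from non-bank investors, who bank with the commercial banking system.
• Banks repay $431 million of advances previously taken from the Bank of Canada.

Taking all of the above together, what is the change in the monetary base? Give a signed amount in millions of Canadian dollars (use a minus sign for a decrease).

OMO sale (to banks) $651 million: Bank of Canada balance sheet contracts → −$651M.
Government account inflow $901 million: reserves shift to a non-base liability → −$901M.
Asset purchase (from non-banks) $172 million: Bank of Canada balance sheet expands → +$172M.
Discount-window repayment $431 million: Bank of Canada balance sheet contracts → −$431M.
Net: −651 − 901 + 172 − 431 = -$1811 million.

-$1811 million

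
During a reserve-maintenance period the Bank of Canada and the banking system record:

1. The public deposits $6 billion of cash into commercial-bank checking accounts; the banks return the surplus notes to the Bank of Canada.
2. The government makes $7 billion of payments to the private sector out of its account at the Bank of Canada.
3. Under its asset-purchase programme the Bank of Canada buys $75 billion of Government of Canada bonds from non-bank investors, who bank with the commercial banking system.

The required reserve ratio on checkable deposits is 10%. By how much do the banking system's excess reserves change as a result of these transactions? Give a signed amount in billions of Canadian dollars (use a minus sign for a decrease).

+$79.2 billion

Currency deposit $6 billion: reserves +$6B, deposits +$6B.
Government spending $7 billion: reserves +$7B, deposits +$7B.
Asset purchase (from non-banks) $75 billion: reserves +$75B, deposits +$75B.
Totals: Δreserves = +$88B, Δdeposits = +$88B.
Δrequired reserves = 10% × +$88B = +$8.8B.
Δexcess reserves = Δreserves − Δrequired = +$88B − (+$8.8B) = +$79.2 billion.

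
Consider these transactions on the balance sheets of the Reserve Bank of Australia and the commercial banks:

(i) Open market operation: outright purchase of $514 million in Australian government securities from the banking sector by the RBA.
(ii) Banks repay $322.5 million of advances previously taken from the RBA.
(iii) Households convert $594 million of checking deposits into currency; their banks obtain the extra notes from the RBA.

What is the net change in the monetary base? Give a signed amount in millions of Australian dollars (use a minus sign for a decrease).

+$191.5 million

OMO purchase (from banks) $514 million: RBA balance sheet expands → +$514M.
Discount-window repayment $322.5 million: RBA balance sheet contracts → −$322.5M.
Currency withdrawal $594 million: just a shift between currency and reserves — both are base money → 0.
Net: 514 − 322.5 + 0 = +$191.5 million.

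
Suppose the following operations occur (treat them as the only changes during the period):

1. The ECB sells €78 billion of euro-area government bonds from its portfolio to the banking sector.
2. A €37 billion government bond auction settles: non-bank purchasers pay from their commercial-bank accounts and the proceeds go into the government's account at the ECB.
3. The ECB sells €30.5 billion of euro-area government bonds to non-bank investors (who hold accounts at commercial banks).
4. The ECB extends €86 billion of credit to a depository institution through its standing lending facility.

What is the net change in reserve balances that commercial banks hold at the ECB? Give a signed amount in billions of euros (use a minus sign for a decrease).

ECB balance sheet:
  Assets:      Securities −€108.5B, Loans to banks +€86B
  Liabilities: Bank reserves −€59.5B, Government deposits +€37B
So the change in reserve balances that commercial banks hold at the ECB is -€59.5 billion.

-€59.5 billion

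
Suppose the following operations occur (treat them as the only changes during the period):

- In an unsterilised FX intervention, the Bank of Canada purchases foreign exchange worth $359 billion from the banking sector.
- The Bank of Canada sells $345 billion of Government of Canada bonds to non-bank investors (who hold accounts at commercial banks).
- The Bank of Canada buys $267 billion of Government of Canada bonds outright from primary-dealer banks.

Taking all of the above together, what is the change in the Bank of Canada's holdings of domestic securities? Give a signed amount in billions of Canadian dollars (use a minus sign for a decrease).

-$78 billion

FX purchase $359 billion: the Bank of Canada's securities portfolio is untouched → 0.
Asset sale (to non-banks) $345 billion: securities removed from the Bank of Canada's portfolio → −$345B.
OMO purchase (from banks) $267 billion: securities added to the Bank of Canada's portfolio → +$267B.
Net: 0 − 345 + 267 = -$78 billion.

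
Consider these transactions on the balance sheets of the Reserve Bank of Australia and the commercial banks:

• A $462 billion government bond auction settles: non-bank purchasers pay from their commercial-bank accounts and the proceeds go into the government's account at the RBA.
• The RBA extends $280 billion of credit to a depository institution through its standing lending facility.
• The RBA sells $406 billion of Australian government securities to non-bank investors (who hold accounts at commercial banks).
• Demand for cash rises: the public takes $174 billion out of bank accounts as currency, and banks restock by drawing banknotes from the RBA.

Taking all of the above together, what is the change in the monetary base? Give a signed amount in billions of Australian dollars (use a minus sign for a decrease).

RBA balance sheet:
  Assets:      Securities −$406B, Loans to banks +$280B
  Liabilities: Bank reserves −$762B, Currency in circulation +$174B, Government deposits +$462B
Monetary base = currency + reserves: +$174B + (−$762B) = -$588 billion.

-$588 billion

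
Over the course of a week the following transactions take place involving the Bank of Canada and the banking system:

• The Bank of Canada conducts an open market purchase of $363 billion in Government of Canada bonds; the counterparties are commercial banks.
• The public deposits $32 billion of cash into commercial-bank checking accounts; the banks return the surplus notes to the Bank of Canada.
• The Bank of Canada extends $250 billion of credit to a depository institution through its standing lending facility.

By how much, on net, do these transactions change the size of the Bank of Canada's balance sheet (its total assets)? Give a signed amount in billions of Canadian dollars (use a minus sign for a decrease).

Bank of Canada balance sheet:
  Assets:      Securities +$363B, Loans to banks +$250B
  Liabilities: Bank reserves +$645B, Currency in circulation −$32B
Commercial banking system:
  Assets:      Reserves at CB +$645B, Securities −$363B
  Liabilities: Checkable deposits +$32B, Borrowings from CB +$250B
Change in total Bank of Canada assets = +$613 billion.

+$613 billion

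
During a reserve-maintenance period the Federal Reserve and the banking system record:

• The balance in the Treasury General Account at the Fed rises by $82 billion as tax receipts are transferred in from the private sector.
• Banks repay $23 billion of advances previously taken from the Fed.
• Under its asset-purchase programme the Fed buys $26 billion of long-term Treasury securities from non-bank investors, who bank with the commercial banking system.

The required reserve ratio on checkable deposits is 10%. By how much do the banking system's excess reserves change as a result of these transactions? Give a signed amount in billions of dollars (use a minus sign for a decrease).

-$73.4 billion

Government account inflow $82 billion: reserves −$82B, deposits −$82B.
Discount-window repayment $23 billion: reserves −$23B, deposits 0.
Asset purchase (from non-banks) $26 billion: reserves +$26B, deposits +$26B.
Totals: Δreserves = −$79B, Δdeposits = −$56B.
Δrequired reserves = 10% × −$56B = −$5.6B.
Δexcess reserves = Δreserves − Δrequired = −$79B − (−$5.6B) = -$73.4 billion.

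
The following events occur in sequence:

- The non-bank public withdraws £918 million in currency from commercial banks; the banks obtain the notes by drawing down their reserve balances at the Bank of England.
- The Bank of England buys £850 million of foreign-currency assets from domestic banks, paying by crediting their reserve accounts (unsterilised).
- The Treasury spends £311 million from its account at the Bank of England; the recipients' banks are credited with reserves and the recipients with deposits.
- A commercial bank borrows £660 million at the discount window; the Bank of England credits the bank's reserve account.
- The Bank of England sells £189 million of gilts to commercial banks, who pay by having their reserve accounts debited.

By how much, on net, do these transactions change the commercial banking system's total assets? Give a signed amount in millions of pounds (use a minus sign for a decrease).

Bank of England balance sheet:
  Assets:      Securities −£189M, Loans to banks +£660M, Foreign assets +£850M
  Liabilities: Bank reserves +£714M, Currency in circulation +£918M, Government deposits −£311M
Commercial banking system:
  Assets:      Reserves at CB +£714M, Securities +£189M, Foreign assets −£850M
  Liabilities: Checkable deposits −£607M, Borrowings from CB +£660M
Change in total bank assets = +£53 million.

+£53 million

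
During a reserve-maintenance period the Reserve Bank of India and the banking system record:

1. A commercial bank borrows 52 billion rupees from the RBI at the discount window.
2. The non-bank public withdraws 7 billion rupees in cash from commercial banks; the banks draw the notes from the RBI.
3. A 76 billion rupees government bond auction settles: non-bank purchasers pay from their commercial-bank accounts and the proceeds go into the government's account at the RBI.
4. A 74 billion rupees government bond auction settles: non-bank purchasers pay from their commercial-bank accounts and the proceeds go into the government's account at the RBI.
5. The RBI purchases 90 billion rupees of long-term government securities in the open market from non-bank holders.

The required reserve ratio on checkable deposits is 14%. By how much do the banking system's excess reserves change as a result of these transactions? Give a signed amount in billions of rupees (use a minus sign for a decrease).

-5.62 billion

Discount-window loan 52 billion rupees: reserves +52B, deposits 0.
Currency withdrawal 7 billion rupees: reserves −7B, deposits −7B.
Government account inflow 76 billion rupees: reserves −76B, deposits −76B.
Government account inflow 74 billion rupees: reserves −74B, deposits −74B.
Asset purchase (from non-banks) 90 billion rupees: reserves +90B, deposits +90B.
Totals: Δreserves = −15B, Δdeposits = −67B.
Δrequired reserves = 14% × −67B = −9.38B.
Δexcess reserves = Δreserves − Δrequired = −15B − (−9.38B) = -5.62 billion.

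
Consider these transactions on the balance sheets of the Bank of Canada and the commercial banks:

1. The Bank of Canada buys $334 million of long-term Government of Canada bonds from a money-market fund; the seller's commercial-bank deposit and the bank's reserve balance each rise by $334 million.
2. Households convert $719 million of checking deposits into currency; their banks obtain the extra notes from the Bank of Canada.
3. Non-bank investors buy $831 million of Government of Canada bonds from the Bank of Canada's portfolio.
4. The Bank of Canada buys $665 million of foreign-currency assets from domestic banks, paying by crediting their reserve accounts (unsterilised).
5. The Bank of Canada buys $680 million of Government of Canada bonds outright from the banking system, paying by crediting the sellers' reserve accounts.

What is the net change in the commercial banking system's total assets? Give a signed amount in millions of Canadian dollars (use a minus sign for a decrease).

-$1216 million

Asset purchase (from non-banks) $334 million: bank balance sheets expand → +$334M.
Currency withdrawal $719 million: bank balance sheets shrink → −$719M.
Asset sale (to non-banks) $831 million: bank balance sheets shrink → −$831M.
FX purchase $665 million: just an asset swap on bank balance sheets → 0.
OMO purchase (from banks) $680 million: just an asset swap on bank balance sheets → 0.
Net: 334 − 719 − 831 + 0 + 0 = -$1216 million.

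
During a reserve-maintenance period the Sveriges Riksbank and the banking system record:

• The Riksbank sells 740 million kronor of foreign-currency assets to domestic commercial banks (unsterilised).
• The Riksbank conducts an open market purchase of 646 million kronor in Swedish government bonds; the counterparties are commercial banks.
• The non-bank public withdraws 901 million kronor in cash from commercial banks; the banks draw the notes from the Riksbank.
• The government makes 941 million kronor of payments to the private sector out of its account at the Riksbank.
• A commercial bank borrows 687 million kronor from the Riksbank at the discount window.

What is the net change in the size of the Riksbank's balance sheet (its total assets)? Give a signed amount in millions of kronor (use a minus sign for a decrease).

+593 million

FX sale 740 million kronor: a Riksbank asset is shed → −740M.
OMO purchase (from banks) 646 million kronor: a Riksbank asset is acquired → +646M.
Currency withdrawal 901 million kronor: only the composition of liabilities changes → 0.
Government spending 941 million kronor: only the composition of liabilities changes → 0.
Discount-window loan 687 million kronor: a Riksbank asset is acquired → +687M.
Net: −740 + 646 + 0 + 0 + 687 = +593 million.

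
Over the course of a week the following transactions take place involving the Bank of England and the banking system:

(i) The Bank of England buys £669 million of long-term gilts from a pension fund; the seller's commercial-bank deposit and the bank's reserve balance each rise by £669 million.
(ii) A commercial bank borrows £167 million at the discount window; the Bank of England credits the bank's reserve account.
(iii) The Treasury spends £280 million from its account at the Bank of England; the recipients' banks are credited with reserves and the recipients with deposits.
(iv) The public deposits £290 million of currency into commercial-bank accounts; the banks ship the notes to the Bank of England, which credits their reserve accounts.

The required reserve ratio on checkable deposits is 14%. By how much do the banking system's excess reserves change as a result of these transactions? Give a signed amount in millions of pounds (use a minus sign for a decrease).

+£1232.54 million

Asset purchase (from non-banks) £669 million: reserves +£669M, deposits +£669M.
Discount-window loan £167 million: reserves +£167M, deposits 0.
Government spending £280 million: reserves +£280M, deposits +£280M.
Currency deposit £290 million: reserves +£290M, deposits +£290M.
Totals: Δreserves = +£1406M, Δdeposits = +£1239M.
Δrequired reserves = 14% × +£1239M = +£173.46M.
Δexcess reserves = Δreserves − Δrequired = +£1406M − (+£173.46M) = +£1232.54 million.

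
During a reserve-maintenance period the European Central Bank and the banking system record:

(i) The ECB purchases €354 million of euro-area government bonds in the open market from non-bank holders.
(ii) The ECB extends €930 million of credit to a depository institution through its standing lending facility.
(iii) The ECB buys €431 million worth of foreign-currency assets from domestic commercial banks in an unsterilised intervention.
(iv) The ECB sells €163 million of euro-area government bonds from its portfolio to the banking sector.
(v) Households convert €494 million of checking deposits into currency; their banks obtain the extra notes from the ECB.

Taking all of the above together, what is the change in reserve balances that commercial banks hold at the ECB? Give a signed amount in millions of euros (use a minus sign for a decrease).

+€1058 million

Asset purchase (from non-banks) €354 million: the ECB pays by crediting reserve accounts → +€354M.
Discount-window loan €930 million: the loan is credited to the bank's reserve account → +€930M.
FX purchase €431 million: the ECB pays by crediting reserve accounts → +€431M.
OMO sale (to banks) €163 million: the buying banks pay out of their reserve balances → −€163M.
Currency withdrawal €494 million: banks swap reserves for currency → −€494M.
Net: 354 + 930 + 431 − 163 − 494 = +€1058 million.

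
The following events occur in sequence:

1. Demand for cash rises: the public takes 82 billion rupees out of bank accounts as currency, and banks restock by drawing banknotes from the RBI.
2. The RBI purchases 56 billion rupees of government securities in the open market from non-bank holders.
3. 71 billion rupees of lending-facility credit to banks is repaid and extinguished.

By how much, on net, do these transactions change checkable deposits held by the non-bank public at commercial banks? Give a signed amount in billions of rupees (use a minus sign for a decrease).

Currency withdrawal 82 billion rupees: non-bank counterparties' bank balances fall → −82B.
Asset purchase (from non-banks) 56 billion rupees: non-bank counterparties' bank balances rise → +56B.
Discount-window repayment 71 billion rupees: the counterparty is a bank, so public deposits are unchanged → 0.
Net: −82 + 56 + 0 = -26 billion.

-26 billion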